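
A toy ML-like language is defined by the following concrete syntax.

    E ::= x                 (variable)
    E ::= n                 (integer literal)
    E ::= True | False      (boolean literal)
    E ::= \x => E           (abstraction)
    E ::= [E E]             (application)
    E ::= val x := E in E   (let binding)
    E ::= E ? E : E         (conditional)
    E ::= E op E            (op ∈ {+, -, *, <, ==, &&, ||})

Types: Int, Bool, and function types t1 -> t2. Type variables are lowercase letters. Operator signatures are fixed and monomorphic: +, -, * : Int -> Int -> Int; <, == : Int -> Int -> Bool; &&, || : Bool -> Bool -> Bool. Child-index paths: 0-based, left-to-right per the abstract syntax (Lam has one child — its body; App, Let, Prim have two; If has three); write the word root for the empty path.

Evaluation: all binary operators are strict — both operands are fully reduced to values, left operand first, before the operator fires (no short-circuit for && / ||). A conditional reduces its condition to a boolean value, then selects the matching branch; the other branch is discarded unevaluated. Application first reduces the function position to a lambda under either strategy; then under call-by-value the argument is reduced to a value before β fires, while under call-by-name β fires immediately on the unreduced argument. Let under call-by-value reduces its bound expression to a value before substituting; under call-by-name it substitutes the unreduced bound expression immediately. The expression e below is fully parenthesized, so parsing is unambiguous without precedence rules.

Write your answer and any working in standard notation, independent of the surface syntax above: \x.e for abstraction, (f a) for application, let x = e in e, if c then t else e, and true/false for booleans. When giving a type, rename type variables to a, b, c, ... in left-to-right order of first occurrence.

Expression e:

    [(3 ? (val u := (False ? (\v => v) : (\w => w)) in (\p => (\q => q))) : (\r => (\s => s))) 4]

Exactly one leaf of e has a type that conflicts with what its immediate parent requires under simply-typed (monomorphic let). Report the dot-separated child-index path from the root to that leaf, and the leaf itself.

Derivation:
  unify Int ~ Bool
  FAIL: mismatch Int ~ Bool

Answer: 0.0 : 3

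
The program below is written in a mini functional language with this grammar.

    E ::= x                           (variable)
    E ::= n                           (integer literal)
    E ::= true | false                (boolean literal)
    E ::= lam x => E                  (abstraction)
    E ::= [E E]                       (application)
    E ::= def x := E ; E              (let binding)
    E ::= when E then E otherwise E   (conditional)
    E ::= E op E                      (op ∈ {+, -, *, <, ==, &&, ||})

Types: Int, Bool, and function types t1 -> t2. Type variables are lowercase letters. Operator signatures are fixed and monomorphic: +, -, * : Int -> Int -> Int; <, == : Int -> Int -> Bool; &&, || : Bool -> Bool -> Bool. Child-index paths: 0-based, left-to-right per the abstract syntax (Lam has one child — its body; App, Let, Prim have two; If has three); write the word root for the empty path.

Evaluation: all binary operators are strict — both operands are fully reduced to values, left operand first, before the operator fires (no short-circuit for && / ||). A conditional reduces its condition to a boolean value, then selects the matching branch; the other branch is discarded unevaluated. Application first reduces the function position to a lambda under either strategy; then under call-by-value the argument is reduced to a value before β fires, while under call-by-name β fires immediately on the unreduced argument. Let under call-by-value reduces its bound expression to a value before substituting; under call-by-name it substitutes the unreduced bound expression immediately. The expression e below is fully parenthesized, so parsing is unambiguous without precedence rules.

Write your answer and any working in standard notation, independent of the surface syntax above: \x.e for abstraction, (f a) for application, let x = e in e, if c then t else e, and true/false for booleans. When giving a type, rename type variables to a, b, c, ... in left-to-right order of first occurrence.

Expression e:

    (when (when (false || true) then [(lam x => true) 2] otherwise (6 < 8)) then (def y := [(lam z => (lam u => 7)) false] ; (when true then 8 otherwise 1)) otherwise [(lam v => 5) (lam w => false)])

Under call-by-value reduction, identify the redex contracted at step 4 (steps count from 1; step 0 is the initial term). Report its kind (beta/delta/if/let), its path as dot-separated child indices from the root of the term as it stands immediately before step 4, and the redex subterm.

Answer: if at root : (if true then (let y = ((\z.(\u.7)) false) in (if true then 8 else 1)) else ((\v.5) (\w.false)))

Trace:
step 0: (if (if (false || true) then ((\x.true) 2) else (6 < 8)) then (let y = ((\z.(\u.7)) false) in (if true then 8 else 1)) else ((\v.5) (\w.false)))
step 1: [delta@0.0] (if (if true then ((\x.true) 2) else (6 < 8)) then (let y = ((\z.(\u.7)) false) in (if true then 8 else 1)) else ((\v.5) (\w.false)))
step 2: [if@0] (if ((\x.true) 2) then (let y = ((\z.(\u.7)) false) in (if true then 8 else 1)) else ((\v.5) (\w.false)))
step 3: [beta@0] (if true then (let y = ((\z.(\u.7)) false) in (if true then 8 else 1)) else ((\v.5) (\w.false)))
step 4: [if@root] (let y = ((\z.(\u.7)) false) in (if true then 8 else 1))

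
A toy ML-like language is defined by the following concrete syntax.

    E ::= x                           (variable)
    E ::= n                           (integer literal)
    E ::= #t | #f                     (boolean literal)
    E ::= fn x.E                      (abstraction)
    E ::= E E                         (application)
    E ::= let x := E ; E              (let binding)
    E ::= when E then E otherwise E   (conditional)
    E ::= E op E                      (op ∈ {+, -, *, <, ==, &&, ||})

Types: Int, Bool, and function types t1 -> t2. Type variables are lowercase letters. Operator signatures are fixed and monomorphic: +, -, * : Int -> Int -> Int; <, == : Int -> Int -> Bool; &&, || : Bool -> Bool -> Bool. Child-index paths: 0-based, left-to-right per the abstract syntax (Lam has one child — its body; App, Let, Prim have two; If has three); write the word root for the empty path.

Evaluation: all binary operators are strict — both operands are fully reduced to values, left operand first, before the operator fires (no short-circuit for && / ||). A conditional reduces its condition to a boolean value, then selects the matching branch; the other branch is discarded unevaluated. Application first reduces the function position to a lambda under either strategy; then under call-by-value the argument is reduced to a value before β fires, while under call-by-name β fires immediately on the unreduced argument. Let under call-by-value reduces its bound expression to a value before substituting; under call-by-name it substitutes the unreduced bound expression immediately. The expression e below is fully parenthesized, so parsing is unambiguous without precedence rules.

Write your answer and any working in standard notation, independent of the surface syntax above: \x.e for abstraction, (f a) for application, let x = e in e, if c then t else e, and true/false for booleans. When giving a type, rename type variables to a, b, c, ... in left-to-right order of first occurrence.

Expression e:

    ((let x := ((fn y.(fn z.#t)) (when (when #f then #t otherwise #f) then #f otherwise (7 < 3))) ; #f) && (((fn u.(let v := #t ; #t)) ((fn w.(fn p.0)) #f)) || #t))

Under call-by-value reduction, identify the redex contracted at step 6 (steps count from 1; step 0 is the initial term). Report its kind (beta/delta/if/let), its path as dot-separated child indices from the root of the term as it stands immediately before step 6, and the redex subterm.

Trace:
step 0: ((let x = ((\y.(\z.true)) (if (if false then true else false) then false else (7 < 3))) in false) && (((\u.(let v = true in true)) ((\w.(\p.0)) false)) || true))
step 1: [if@0.0.1.0] ((let x = ((\y.(\z.true)) (if false then false else (7 < 3))) in false) && (((\u.(let v = true in true)) ((\w.(\p.0)) false)) || true))
step 2: [if@0.0.1] ((let x = ((\y.(\z.true)) (7 < 3)) in false) && (((\u.(let v = true in true)) ((\w.(\p.0)) false)) || true))
step 3: [delta@0.0.1] ((let x = ((\y.(\z.true)) false) in false) && (((\u.(let v = true in true)) ((\w.(\p.0)) false)) || true))
step 4: [beta@0.0] ((let x = (\z.true) in false) && (((\u.(let v = true in true)) ((\w.(\p.0)) false)) || true))
step 5: [let@0] (false && (((\u.(let v = true in true)) ((\w.(\p.0)) false)) || true))
step 6: [beta@1.0.1] (false && (((\u.(let v = true in true)) (\p.0)) || true))

Answer: beta at 1.0.1 : ((\w.(\p.0)) false)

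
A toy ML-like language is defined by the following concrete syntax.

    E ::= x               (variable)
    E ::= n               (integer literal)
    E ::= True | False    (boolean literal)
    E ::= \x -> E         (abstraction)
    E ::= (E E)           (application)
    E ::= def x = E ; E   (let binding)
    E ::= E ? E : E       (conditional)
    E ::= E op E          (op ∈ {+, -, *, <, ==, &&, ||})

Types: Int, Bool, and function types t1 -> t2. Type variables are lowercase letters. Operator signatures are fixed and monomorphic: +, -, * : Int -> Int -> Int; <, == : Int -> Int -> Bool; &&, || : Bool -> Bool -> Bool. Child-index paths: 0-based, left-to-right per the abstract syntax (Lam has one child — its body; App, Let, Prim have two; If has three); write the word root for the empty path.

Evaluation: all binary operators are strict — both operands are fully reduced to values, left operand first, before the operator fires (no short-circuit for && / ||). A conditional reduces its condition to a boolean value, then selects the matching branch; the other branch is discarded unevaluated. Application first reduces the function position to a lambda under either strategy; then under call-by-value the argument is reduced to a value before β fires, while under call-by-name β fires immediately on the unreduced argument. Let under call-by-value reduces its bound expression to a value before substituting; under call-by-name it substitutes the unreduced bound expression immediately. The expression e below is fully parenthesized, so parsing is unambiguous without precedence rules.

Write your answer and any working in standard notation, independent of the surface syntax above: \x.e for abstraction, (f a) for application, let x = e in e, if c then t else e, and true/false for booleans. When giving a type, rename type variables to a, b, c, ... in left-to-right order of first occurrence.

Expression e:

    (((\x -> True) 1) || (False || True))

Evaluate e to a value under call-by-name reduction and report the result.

Working:
step 0: (((\x.true) 1) || (false || true))
step 1: [beta@0] (true || (false || true))
step 2: [delta@1] (true || true)
step 3: [delta@root] true

Answer: true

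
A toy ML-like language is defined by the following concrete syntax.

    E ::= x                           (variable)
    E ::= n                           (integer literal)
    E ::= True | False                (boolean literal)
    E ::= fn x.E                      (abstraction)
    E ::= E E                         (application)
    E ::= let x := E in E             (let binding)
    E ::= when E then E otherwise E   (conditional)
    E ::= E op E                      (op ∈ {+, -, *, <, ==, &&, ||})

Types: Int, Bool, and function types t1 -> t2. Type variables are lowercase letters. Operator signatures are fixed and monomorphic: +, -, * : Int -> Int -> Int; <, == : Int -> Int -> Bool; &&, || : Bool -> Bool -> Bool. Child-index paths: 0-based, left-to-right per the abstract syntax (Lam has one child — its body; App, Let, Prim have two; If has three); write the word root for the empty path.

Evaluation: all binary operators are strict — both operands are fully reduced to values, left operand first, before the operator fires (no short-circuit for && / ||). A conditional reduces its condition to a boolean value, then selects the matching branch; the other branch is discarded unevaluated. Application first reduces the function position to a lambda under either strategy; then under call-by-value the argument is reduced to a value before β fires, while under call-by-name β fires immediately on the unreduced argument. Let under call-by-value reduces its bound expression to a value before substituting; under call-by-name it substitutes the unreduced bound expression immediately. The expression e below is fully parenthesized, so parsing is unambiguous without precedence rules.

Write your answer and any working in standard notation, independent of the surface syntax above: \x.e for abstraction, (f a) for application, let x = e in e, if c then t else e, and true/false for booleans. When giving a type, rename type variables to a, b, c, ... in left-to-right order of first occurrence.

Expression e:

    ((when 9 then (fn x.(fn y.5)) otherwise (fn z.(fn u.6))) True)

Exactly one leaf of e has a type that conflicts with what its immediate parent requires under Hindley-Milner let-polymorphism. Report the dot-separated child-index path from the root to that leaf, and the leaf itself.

Derivation:
  unify Int ~ Bool
  FAIL: mismatch Int ~ Bool

Answer: 0.0 : 9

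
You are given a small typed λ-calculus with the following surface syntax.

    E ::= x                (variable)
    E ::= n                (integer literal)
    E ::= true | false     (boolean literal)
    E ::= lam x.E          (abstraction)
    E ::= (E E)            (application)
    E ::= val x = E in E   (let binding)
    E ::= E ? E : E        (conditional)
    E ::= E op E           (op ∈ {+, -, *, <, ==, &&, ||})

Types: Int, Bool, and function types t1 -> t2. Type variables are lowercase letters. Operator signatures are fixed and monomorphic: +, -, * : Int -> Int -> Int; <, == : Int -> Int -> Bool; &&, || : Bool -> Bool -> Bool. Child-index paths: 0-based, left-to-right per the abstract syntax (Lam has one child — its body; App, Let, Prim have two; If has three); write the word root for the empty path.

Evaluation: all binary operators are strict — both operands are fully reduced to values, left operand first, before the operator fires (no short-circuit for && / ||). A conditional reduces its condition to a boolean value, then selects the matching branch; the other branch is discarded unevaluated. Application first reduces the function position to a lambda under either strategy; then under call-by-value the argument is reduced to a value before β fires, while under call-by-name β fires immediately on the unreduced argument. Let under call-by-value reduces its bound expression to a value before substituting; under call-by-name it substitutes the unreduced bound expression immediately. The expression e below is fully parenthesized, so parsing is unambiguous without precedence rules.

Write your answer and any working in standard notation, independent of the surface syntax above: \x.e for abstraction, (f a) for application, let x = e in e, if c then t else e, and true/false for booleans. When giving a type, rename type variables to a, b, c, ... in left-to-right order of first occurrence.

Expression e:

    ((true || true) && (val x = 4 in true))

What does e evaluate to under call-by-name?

Derivation:
step 0: ((true || true) && (let x = 4 in true))
step 1: [delta@0] (true && (let x = 4 in true))
step 2: [let@1] (true && true)
step 3: [delta@root] true

Answer: true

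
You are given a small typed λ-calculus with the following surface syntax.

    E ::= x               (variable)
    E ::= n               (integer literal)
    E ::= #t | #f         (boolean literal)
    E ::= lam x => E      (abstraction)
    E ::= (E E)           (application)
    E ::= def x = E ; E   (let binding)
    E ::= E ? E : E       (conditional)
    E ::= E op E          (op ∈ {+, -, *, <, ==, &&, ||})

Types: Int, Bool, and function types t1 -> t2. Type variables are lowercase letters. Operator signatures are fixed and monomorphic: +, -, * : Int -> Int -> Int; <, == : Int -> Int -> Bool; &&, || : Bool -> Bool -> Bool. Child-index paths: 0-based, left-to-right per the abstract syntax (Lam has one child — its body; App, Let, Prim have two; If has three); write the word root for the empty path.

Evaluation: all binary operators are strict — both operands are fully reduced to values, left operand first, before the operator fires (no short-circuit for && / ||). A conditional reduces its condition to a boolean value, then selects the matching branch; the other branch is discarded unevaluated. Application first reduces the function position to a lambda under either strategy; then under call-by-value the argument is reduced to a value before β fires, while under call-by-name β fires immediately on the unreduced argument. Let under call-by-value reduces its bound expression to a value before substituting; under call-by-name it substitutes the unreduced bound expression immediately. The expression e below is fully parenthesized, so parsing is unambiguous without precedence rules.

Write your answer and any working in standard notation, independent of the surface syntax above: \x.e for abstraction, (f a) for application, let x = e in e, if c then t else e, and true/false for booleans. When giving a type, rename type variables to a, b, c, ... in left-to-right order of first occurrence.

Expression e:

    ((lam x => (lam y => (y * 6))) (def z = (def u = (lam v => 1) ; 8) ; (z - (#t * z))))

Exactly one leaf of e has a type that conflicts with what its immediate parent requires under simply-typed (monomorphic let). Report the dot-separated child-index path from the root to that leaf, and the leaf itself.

Answer: 1.1.1.0 : true

Working:
y : b
  unify b ~ Int
  unify Int ~ Int
\y._ : Int -> Int
\x._ : a -> Int -> Int
\v._ : c -> Int
let u : c -> Int
let z : Int
z : Int
  unify Int ~ Int
  unify Bool ~ Int
  FAIL: mismatch Bool ~ Int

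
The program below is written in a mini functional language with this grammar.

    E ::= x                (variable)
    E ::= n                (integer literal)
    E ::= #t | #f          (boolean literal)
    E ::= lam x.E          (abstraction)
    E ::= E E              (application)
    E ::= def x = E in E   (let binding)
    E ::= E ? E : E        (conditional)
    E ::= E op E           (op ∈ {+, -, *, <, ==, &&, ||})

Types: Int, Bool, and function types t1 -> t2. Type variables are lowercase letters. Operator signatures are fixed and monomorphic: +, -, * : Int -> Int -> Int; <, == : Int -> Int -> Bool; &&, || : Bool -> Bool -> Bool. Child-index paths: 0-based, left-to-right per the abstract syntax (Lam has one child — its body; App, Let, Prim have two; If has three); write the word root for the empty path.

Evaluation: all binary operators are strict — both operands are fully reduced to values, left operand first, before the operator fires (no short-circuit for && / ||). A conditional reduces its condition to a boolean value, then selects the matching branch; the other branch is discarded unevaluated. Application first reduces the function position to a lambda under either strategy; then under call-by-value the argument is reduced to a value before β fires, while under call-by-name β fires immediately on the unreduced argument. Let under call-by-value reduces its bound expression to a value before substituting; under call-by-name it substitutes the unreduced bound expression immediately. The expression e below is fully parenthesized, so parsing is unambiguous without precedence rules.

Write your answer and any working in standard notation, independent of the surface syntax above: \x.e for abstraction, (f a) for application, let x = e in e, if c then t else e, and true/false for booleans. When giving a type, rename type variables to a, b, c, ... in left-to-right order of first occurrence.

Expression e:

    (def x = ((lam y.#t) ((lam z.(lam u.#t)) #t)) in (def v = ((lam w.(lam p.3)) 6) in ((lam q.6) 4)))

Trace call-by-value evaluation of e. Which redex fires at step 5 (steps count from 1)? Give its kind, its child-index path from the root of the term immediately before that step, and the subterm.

Working:
step 0: (let x = ((\y.true) ((\z.(\u.true)) true)) in (let v = ((\w.(\p.3)) 6) in ((\q.6) 4)))
step 1: [beta@0.1] (let x = ((\y.true) (\u.true)) in (let v = ((\w.(\p.3)) 6) in ((\q.6) 4)))
step 2: [beta@0] (let x = true in (let v = ((\w.(\p.3)) 6) in ((\q.6) 4)))
step 3: [let@root] (let v = ((\w.(\p.3)) 6) in ((\q.6) 4))
step 4: [beta@0] (let v = (\p.3) in ((\q.6) 4))
step 5: [let@root] ((\q.6) 4)

Answer: let at root : (let v = (\p.3) in ((\q.6) 4))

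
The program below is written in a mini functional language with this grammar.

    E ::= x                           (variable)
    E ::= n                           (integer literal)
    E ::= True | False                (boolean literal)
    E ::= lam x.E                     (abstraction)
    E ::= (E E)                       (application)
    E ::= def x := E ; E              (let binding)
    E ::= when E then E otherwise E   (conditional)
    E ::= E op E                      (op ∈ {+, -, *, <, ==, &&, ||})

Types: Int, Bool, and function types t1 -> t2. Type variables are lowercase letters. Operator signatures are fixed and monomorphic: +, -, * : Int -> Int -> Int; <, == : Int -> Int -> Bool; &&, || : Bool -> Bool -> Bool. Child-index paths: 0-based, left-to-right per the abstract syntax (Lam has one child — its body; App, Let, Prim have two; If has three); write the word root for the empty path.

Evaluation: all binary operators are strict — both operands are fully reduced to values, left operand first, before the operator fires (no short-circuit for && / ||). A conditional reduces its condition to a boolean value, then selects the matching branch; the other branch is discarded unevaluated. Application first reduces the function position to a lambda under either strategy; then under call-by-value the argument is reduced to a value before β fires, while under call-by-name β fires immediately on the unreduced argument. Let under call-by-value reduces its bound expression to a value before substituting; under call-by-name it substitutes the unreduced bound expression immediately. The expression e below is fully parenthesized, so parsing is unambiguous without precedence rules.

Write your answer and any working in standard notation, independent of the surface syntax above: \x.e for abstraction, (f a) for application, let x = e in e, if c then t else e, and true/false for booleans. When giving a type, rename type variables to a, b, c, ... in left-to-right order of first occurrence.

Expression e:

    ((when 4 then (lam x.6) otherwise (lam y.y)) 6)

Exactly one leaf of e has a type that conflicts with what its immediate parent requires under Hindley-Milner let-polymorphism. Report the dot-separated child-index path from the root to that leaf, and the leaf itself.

Answer: 0.0 : 4

Trace:
  unify Int ~ Bool
  FAIL: mismatch Int ~ Bool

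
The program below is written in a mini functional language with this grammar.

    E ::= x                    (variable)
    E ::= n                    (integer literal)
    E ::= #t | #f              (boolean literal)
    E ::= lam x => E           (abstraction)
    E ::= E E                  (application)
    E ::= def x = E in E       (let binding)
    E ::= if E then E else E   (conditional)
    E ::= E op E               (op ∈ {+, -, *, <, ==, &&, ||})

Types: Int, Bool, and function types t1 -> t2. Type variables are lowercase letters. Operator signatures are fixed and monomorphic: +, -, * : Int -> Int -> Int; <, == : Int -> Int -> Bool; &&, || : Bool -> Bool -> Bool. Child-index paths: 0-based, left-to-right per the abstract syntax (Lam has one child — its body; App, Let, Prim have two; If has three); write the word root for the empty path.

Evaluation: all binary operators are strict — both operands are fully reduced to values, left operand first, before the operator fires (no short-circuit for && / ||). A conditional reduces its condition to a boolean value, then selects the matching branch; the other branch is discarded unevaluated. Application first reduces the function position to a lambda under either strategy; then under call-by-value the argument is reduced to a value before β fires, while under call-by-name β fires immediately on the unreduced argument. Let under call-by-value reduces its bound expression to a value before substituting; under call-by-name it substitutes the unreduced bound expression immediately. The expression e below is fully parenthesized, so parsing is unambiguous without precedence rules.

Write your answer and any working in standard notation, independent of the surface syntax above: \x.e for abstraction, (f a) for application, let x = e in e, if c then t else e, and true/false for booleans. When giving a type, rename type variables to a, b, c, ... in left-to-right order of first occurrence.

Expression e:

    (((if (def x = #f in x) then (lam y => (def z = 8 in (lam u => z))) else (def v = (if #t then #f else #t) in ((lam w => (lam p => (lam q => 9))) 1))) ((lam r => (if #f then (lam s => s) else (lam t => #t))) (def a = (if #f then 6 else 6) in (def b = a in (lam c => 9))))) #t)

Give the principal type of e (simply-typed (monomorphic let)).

Trace:
let x : Bool
x : Bool
  unify Bool ~ Bool
let z : Int
z : Int
\u._ : b -> Int
\y._ : a -> b -> Int
  unify Bool ~ Bool
  unify Bool ~ Bool
let v : Bool
\q._ : e -> Int
\p._ : d -> e -> Int
\w._ : c -> d -> e -> Int
  unify c -> d -> e -> Int ~ Int -> f
  unify c ~ Int
  unify d -> e -> Int ~ f
_ _ : d -> e -> Int
  unify a -> b -> Int ~ d -> e -> Int
  unify a ~ d
  unify b -> Int ~ e -> Int
  unify b ~ e
  unify Int ~ Int
  unify Bool ~ Bool
s : h
\s._ : h -> h
\t._ : i -> Bool
  unify h -> h ~ i -> Bool
  unify h ~ i
  unify i ~ Bool
\r._ : g -> Bool -> Bool
  unify Bool ~ Bool
  unify Int ~ Int
let a : Int
a : Int
let b : Int
\c._ : j -> Int
  unify g -> Bool -> Bool ~ (j -> Int) -> k
  unify g ~ j -> Int
  unify Bool -> Bool ~ k
_ _ : Bool -> Bool
  unify d -> e -> Int ~ (Bool -> Bool) -> l
  unify d ~ Bool -> Bool
  unify e -> Int ~ l
_ _ : e -> Int
  unify e -> Int ~ Bool -> m
  unify e ~ Bool
  unify Int ~ m
_ _ : Int

Answer: Int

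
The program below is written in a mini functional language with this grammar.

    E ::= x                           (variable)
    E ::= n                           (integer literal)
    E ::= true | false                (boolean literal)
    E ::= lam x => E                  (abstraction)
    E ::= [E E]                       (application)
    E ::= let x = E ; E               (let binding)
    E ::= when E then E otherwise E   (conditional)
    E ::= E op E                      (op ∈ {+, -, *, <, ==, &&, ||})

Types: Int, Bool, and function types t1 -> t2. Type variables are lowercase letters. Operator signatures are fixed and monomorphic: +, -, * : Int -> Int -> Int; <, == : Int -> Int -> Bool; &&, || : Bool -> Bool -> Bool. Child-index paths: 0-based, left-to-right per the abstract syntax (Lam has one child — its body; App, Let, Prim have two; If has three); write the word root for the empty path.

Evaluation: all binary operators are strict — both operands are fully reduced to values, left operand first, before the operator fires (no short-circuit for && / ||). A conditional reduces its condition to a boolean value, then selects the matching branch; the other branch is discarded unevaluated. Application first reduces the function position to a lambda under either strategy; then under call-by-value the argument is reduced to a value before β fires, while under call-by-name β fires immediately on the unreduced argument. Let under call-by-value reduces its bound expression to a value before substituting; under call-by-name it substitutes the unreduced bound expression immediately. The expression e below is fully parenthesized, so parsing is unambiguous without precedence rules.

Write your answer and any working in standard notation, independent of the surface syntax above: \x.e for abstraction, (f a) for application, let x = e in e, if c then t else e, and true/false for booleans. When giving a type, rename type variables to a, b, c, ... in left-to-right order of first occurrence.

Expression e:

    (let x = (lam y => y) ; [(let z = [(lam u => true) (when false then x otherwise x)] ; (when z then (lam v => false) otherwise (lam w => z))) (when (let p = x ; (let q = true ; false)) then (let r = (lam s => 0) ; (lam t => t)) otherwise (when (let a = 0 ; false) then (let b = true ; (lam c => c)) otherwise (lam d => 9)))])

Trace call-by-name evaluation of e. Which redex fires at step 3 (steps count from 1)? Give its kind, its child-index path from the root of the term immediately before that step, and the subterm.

Working:
step 0: (let x = (\y.y) in ((let z = ((\u.true) (if false then x else x)) in (if z then (\v.false) else (\w.z))) (if (let p = x in (let q = true in false)) then (let r = (\s.0) in (\t.t)) else (if (let a = 0 in false) then (let b = true in (\c.c)) else (\d.9)))))
step 1: [let@root] ((let z = ((\u.true) (if false then (\y.y) else (\y.y))) in (if z then (\v.false) else (\w.z))) (if (let p = (\y.y) in (let q = true in false)) then (let r = (\s.0) in (\t.t)) else (if (let a = 0 in false) then (let b = true in (\c.c)) else (\d.9))))
step 2: [let@0] ((if ((\u.true) (if false then (\y.y) else (\y.y))) then (\v.false) else (\w.((\u.true) (if false then (\y.y) else (\y.y))))) (if (let p = (\y.y) in (let q = true in false)) then (let r = (\s.0) in (\t.t)) else (if (let a = 0 in false) then (let b = true in (\c.c)) else (\d.9))))
step 3: [beta@0.0] ((if true then (\v.false) else (\w.((\u.true) (if false then (\y.y) else (\y.y))))) (if (let p = (\y.y) in (let q = true in false)) then (let r = (\s.0) in (\t.t)) else (if (let a = 0 in false) then (let b = true in (\c.c)) else (\d.9))))

Answer: beta at 0.0 : ((\u.true) (if false then (\y.y) else (\y.y)))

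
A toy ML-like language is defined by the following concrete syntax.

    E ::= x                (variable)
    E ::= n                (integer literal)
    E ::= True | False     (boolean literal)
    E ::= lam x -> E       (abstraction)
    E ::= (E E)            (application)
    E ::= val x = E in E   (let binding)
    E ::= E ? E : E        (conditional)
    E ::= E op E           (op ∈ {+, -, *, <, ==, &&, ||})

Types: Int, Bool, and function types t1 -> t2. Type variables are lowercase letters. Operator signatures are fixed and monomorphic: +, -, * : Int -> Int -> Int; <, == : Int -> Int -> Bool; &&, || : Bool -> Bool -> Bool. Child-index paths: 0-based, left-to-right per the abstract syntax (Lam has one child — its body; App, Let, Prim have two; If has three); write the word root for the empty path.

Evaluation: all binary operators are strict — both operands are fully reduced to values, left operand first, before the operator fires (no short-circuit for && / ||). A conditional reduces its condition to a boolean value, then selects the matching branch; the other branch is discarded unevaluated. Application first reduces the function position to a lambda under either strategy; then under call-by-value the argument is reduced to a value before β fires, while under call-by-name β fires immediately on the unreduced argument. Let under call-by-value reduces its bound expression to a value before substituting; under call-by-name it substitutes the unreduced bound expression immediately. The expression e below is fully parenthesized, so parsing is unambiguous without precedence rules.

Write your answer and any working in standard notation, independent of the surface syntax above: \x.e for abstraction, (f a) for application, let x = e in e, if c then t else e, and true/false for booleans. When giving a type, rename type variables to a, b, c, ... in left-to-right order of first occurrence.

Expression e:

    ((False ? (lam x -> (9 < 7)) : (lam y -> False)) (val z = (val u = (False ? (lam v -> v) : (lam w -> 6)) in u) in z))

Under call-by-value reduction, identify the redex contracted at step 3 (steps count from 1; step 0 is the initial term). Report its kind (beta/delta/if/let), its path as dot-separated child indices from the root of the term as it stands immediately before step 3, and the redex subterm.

Working:
step 0: ((if false then (\x.(9 < 7)) else (\y.false)) (let z = (let u = (if false then (\v.v) else (\w.6)) in u) in z))
step 1: [if@0] ((\y.false) (let z = (let u = (if false then (\v.v) else (\w.6)) in u) in z))
step 2: [if@1.0.0] ((\y.false) (let z = (let u = (\w.6) in u) in z))
step 3: [let@1.0] ((\y.false) (let z = (\w.6) in z))

Answer: let at 1.0 : (let u = (\w.6) in u)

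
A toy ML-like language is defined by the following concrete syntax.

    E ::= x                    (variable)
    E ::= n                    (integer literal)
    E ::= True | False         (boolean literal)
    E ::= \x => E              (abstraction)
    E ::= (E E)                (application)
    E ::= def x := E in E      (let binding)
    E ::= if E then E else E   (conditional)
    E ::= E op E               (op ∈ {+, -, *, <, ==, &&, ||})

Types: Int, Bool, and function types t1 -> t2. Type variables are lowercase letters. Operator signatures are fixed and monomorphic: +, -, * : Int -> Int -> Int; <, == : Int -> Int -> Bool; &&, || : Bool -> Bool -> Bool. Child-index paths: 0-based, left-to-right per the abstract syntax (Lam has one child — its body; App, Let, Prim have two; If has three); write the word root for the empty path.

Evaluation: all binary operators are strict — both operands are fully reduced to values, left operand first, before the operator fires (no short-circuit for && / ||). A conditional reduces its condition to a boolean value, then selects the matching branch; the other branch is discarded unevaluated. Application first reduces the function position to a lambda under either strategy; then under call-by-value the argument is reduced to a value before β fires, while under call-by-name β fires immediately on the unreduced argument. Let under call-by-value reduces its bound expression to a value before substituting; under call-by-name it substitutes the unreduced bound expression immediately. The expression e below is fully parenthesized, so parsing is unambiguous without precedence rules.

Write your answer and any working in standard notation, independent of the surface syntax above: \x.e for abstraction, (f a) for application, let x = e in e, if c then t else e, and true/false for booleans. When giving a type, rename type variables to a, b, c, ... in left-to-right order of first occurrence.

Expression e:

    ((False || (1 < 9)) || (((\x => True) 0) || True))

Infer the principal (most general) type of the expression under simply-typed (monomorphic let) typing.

Answer: Bool

Derivation:
  unify Bool ~ Bool
  unify Int ~ Int
  unify Int ~ Int
  unify Bool ~ Bool
  unify Bool ~ Bool
\x._ : a -> Bool
  unify a -> Bool ~ Int -> b
  unify a ~ Int
  unify Bool ~ b
_ _ : Bool
  unify Bool ~ Bool
  unify Bool ~ Bool
  unify Bool ~ Bool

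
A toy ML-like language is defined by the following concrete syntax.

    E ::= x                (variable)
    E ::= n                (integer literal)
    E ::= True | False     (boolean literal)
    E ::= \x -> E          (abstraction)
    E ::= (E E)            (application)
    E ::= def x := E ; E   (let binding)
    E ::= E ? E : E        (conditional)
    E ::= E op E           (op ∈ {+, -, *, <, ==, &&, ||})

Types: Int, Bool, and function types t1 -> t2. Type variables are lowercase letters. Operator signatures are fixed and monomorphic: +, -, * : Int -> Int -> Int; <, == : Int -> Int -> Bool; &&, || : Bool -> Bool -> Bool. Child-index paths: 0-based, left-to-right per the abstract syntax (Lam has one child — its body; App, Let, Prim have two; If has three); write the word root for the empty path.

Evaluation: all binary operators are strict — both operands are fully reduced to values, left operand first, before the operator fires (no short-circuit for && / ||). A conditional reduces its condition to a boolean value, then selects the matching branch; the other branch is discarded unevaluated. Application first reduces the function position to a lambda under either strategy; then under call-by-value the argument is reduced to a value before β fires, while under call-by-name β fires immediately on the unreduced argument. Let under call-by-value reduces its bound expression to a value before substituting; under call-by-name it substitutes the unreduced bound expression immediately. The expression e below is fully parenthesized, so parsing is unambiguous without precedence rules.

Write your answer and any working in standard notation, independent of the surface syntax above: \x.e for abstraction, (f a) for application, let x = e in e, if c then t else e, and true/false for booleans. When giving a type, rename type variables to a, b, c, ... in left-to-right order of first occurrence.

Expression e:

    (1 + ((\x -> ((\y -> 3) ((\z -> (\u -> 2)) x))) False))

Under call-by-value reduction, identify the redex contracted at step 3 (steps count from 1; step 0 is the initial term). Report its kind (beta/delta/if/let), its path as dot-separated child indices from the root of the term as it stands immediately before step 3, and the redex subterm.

Answer: beta at 1 : ((\y.3) (\u.2))

Derivation:
step 0: (1 + ((\x.((\y.3) ((\z.(\u.2)) x))) false))
step 1: [beta@1] (1 + ((\y.3) ((\z.(\u.2)) false)))
step 2: [beta@1.1] (1 + ((\y.3) (\u.2)))
step 3: [beta@1] (1 + 3)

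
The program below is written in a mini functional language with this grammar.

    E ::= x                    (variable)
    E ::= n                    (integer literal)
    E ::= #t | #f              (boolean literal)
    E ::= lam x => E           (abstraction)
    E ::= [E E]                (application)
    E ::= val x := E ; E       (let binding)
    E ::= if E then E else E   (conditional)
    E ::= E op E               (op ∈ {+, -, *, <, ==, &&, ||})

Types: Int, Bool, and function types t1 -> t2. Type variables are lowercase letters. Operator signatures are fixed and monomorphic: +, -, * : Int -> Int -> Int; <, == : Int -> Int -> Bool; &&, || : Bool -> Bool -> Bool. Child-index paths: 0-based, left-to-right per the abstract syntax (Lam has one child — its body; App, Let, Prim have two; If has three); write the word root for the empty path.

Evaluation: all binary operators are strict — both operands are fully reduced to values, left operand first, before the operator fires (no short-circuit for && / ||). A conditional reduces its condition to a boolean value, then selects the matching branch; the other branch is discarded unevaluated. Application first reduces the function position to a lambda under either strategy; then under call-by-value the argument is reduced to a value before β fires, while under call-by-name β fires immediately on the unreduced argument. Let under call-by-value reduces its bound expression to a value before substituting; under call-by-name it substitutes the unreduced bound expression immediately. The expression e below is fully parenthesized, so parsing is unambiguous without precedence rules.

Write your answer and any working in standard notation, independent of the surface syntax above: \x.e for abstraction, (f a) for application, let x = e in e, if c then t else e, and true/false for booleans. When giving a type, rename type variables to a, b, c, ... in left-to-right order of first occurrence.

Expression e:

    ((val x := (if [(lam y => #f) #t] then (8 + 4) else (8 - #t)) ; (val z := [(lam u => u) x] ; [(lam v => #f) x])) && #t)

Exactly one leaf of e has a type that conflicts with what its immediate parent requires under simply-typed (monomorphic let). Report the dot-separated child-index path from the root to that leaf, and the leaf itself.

Derivation:
\y._ : a -> Bool
  unify a -> Bool ~ Bool -> b
  unify a ~ Bool
  unify Bool ~ b
_ _ : Bool
  unify Bool ~ Bool
  unify Int ~ Int
  unify Int ~ Int
  unify Int ~ Int
  unify Bool ~ Int
  FAIL: mismatch Bool ~ Int

Answer: 0.0.2.1 : true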